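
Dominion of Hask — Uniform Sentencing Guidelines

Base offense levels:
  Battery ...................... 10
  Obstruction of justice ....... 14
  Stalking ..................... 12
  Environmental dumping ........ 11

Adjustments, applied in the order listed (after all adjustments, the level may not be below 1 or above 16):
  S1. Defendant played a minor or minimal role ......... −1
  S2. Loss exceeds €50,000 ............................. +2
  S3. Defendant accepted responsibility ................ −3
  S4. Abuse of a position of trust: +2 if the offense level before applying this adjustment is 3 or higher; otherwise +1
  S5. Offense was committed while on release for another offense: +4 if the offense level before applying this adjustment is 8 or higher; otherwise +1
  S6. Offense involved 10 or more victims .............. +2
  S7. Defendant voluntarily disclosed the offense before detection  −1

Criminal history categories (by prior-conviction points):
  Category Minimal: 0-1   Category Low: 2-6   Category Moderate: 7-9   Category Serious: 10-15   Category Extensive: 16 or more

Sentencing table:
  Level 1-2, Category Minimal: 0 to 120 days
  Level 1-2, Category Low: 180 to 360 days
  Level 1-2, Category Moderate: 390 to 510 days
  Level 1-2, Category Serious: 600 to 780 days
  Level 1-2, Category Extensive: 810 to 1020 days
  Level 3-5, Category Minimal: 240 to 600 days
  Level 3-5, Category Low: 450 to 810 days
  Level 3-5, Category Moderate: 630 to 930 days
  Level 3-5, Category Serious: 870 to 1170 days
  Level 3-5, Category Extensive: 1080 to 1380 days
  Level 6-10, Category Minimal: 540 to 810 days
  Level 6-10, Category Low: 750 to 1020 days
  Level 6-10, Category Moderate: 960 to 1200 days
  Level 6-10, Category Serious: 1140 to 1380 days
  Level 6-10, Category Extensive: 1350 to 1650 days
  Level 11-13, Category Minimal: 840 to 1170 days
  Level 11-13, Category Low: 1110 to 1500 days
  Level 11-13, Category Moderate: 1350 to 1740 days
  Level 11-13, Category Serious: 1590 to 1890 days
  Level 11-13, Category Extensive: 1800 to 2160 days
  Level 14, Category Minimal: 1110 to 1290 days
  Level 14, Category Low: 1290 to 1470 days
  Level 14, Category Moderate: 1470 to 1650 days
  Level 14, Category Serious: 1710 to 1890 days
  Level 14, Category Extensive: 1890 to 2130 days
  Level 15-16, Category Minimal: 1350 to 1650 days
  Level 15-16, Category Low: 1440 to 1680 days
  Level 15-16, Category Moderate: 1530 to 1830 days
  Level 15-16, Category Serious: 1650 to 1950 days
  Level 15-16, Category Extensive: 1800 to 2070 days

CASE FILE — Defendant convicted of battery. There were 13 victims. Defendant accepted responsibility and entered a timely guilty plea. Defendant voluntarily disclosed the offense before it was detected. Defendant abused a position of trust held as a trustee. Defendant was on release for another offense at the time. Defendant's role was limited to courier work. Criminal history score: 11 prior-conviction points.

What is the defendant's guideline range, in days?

1590-1890 days

Base offense level for battery: 10.
S1 applies: 10 − 1 = 9.
S3 applies: 9 − 3 = 6.
S4 applies (level before this adjustment is 6 ≥ 3, so +2): 6 + 2 = 8.
S5 applies (level before this adjustment is 8 ≥ 8, so +4): 8 + 4 = 12.
S6 applies: 12 + 2 = 14.
S7 applies: 14 − 1 = 13.
Final offense level: 13.
Criminal history: 11 prior points → Category Serious (10-15).
Level 13 falls in the 11-13 band.
Grid: Level 11-13 × Category Serious = 1590-1890 days.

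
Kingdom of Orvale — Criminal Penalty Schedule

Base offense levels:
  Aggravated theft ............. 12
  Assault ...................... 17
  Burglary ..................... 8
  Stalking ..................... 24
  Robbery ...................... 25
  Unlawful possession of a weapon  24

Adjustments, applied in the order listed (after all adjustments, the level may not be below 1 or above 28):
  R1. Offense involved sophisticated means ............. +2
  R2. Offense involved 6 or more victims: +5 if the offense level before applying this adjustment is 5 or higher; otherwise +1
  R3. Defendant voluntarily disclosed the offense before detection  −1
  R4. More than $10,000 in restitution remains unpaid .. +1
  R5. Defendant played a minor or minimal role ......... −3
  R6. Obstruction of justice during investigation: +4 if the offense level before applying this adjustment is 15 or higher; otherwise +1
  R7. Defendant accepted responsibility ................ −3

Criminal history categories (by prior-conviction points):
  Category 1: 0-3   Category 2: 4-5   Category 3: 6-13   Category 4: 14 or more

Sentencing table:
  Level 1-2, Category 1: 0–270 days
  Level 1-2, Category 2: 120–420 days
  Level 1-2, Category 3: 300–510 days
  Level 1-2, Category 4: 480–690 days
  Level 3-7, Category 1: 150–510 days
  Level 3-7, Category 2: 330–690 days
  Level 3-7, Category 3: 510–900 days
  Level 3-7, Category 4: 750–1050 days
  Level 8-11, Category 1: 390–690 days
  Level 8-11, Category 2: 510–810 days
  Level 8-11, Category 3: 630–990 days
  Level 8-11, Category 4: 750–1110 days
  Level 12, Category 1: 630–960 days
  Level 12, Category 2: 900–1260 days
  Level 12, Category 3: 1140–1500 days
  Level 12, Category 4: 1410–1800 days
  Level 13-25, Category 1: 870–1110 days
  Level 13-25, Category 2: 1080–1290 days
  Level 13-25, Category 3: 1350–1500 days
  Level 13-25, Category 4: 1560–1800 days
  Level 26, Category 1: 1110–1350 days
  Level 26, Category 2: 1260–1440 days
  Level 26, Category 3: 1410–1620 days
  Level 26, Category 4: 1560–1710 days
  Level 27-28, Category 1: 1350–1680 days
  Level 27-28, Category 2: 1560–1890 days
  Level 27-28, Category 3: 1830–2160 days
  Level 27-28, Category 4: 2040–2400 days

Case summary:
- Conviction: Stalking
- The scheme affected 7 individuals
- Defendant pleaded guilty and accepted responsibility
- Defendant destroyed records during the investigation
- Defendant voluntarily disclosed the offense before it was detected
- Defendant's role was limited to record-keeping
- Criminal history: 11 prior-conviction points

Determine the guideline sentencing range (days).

1410-1620 days

Base offense level for stalking: 24.
R1 does not apply.
R2 applies (level before this adjustment is 24 ≥ 5, so +5): 24 + 5 = 29.
R3 applies: 29 − 1 = 28.
R5 applies: 28 − 3 = 25.
R6 applies (level before this adjustment is 25 ≥ 15, so +4): 25 + 4 = 29.
R7 applies: 29 − 3 = 26.
Final offense level: 26.
Criminal history: 11 prior points → Category 3 (6-13).
Level 26 falls in the 26 band.
Grid: Level 26 × Category 3 = 1410-1620 days.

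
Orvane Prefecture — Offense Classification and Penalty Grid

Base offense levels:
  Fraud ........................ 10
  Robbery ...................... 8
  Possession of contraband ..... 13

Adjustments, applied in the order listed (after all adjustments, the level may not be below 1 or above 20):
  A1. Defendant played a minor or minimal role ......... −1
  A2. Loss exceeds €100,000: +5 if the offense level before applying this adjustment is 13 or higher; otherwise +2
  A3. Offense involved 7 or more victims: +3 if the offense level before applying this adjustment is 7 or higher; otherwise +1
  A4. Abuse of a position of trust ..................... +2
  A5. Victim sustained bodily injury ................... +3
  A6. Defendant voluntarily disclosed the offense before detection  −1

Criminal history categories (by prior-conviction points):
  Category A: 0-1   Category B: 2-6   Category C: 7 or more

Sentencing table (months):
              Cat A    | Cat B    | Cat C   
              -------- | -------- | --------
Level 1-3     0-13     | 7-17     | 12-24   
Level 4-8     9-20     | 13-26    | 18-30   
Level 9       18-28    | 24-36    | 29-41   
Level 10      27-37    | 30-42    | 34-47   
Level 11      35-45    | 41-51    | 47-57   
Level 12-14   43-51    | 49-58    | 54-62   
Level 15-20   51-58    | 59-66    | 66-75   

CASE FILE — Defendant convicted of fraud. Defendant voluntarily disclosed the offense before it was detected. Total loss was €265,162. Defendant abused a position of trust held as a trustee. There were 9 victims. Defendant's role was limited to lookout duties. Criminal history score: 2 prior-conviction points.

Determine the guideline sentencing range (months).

59-66 months

Base offense level for fraud: 10.
A1 applies: 10 − 1 = 9.
A2 applies (level before this adjustment is 9 < 13, so +2): 9 + 2 = 11.
A3 applies (level before this adjustment is 11 ≥ 7, so +3): 11 + 3 = 14.
A4 applies: 14 + 2 = 16.
A6 applies: 16 − 1 = 15.
Final offense level: 15.
Criminal history: 2 prior points → Category B (2-6).
Level 15 falls in the 15-20 band.
Grid: Level 15-20 × Category B = 59-66 months.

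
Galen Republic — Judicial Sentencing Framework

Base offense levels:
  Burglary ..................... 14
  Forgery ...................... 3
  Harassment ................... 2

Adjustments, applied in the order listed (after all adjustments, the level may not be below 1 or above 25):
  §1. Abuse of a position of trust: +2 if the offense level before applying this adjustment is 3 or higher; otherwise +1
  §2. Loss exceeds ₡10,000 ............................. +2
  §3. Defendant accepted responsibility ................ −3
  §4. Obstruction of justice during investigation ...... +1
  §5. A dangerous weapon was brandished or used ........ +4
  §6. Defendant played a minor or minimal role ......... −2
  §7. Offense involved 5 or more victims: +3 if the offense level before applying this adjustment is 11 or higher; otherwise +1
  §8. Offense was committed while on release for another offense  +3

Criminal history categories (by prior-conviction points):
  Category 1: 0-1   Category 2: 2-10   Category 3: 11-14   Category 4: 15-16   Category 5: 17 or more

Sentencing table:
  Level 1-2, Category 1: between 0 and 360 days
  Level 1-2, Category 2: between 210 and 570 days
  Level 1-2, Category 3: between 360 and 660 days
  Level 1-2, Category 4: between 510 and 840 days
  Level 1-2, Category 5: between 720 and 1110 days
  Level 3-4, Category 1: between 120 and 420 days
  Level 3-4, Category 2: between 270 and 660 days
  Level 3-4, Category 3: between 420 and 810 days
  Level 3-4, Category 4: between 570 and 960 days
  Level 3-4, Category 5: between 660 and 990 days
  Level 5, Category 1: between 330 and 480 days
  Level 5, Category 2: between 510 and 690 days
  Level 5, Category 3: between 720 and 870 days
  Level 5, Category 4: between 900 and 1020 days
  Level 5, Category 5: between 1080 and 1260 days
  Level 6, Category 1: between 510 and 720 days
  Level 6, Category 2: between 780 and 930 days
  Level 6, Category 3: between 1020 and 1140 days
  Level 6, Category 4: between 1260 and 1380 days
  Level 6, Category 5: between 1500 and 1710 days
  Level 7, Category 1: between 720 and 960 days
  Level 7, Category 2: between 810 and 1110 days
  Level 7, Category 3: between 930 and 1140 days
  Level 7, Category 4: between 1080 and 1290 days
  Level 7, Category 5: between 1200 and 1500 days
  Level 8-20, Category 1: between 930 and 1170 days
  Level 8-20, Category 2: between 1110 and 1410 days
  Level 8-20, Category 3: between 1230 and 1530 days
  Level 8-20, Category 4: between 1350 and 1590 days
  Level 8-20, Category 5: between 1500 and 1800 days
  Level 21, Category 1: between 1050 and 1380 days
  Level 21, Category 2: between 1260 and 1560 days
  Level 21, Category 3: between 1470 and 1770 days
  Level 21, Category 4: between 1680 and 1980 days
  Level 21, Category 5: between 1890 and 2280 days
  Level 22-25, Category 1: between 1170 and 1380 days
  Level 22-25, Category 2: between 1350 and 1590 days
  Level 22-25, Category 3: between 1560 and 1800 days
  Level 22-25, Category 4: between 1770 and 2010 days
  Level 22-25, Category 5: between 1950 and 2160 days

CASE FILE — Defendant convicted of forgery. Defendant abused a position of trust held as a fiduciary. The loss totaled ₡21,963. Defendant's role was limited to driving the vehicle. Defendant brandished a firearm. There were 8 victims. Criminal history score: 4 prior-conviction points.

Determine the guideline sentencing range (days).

1110-1410 days

Base offense level for forgery: 3.
§1 applies (level before this adjustment is 3 ≥ 3, so +2): 3 + 2 = 5.
§2 applies: 5 + 2 = 7.
§3 does not apply.
§5 applies: 7 + 4 = 11.
§6 applies: 11 − 2 = 9.
§7 applies (level before this adjustment is 9 < 11, so +1): 9 + 1 = 10.
Final offense level: 10.
Criminal history: 4 prior points → Category 2 (2-10).
Level 10 falls in the 8-20 band.
Grid: Level 8-20 × Category 2 = 1110-1410 days.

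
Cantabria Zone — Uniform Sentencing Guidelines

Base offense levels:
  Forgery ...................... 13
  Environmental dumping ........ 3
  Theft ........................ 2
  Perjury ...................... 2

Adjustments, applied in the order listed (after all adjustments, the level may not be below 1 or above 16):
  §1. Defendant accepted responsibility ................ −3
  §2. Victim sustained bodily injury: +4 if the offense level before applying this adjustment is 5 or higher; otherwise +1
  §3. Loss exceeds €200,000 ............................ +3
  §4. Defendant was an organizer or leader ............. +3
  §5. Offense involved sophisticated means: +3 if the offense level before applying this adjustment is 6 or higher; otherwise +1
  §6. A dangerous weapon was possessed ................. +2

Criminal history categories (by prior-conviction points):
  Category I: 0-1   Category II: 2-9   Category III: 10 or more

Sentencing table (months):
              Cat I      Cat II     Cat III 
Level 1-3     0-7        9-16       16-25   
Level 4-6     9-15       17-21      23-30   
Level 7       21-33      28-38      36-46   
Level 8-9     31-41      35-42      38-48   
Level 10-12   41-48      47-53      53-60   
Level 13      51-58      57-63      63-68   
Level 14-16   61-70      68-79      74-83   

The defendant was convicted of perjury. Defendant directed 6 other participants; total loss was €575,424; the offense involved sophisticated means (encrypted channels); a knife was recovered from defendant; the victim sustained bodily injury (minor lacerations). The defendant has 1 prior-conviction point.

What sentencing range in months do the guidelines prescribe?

61-70 months

Base offense level for perjury: 2.
§1 does not apply.
§2 applies (level before this adjustment is 2 < 5, so +1): 2 + 1 = 3.
§3 applies: 3 + 3 = 6.
§4 applies: 6 + 3 = 9.
§5 applies (level before this adjustment is 9 ≥ 6, so +3): 9 + 3 = 12.
§6 applies: 12 + 2 = 14.
Final offense level: 14.
Criminal history: 1 prior point → Category I (0-1).
Level 14 falls in the 14-16 band.
Grid: Level 14-16 × Category I = 61-70 months.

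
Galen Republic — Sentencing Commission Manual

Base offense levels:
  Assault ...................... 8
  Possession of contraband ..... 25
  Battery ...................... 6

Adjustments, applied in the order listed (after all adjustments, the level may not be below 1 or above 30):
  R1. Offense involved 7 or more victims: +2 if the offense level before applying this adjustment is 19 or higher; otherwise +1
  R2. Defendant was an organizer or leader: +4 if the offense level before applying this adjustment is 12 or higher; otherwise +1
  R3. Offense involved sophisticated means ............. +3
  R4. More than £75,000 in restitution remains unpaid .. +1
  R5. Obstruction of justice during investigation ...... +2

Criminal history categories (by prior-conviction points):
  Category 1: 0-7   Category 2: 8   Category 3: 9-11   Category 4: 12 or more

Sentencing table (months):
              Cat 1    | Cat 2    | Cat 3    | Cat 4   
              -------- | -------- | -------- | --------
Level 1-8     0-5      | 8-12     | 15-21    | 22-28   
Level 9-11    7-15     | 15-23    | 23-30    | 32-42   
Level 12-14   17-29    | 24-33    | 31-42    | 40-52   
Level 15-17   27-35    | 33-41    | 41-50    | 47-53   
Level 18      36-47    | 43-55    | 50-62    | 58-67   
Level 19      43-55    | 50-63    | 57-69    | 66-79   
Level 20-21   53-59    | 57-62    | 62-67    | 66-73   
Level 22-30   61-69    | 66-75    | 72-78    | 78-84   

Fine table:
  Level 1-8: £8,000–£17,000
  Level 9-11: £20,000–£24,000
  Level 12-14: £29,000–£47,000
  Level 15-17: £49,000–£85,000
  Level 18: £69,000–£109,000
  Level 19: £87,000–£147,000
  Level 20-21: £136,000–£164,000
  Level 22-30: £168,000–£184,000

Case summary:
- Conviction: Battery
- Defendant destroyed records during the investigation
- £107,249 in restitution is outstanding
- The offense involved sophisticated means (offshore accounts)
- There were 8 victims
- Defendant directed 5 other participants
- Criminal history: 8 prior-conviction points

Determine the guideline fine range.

Base offense level for battery: 6.
R1 applies (level before this adjustment is 6 < 19, so +1): 6 + 1 = 7.
R2 applies (level before this adjustment is 7 < 12, so +1): 7 + 1 = 8.
R3 applies: 8 + 3 = 11.
R4 applies: 11 + 1 = 12.
R5 applies: 12 + 2 = 14.
Final offense level: 14.
Level 14 falls in the 12-14 band.
Fine table: Level 12-14 → £29,000–£47,000.

£29,000–£47,000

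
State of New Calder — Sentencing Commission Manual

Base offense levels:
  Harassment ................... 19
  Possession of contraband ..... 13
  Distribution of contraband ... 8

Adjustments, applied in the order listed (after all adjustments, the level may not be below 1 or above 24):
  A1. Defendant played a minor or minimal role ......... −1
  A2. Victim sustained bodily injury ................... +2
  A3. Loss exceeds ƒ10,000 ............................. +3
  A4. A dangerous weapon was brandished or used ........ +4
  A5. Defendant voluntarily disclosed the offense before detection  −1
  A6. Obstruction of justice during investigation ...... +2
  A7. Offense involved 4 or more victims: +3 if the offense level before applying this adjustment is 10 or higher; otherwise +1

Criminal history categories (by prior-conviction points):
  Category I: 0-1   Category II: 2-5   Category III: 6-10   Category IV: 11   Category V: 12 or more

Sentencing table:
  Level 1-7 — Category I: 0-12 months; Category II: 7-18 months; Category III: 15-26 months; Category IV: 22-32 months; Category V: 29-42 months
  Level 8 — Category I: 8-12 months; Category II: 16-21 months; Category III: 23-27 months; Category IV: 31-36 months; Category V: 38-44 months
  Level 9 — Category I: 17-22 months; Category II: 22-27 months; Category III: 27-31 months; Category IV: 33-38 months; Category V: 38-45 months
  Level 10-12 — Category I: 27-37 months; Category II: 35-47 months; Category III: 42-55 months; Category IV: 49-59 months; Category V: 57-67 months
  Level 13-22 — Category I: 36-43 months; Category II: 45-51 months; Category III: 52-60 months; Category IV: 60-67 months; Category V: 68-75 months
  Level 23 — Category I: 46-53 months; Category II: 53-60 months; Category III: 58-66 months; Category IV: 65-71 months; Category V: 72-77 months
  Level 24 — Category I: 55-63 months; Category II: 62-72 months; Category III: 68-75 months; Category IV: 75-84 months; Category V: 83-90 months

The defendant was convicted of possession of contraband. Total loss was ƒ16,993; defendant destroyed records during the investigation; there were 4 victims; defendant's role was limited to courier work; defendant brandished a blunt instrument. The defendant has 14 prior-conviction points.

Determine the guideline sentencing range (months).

83-90 months

Base offense level for possession of contraband: 13.
A1 applies: 13 − 1 = 12.
A2 does not apply.
A3 applies: 12 + 3 = 15.
A4 applies: 15 + 4 = 19.
A5 does not apply.
A6 applies: 19 + 2 = 21.
A7 applies (level before this adjustment is 21 ≥ 10, so +3): 21 + 3 = 24.
Final offense level: 24.
Criminal history: 14 prior points → Category V (12+).
Level 24 falls in the 24 band.
Grid: Level 24 × Category V = 83-90 months.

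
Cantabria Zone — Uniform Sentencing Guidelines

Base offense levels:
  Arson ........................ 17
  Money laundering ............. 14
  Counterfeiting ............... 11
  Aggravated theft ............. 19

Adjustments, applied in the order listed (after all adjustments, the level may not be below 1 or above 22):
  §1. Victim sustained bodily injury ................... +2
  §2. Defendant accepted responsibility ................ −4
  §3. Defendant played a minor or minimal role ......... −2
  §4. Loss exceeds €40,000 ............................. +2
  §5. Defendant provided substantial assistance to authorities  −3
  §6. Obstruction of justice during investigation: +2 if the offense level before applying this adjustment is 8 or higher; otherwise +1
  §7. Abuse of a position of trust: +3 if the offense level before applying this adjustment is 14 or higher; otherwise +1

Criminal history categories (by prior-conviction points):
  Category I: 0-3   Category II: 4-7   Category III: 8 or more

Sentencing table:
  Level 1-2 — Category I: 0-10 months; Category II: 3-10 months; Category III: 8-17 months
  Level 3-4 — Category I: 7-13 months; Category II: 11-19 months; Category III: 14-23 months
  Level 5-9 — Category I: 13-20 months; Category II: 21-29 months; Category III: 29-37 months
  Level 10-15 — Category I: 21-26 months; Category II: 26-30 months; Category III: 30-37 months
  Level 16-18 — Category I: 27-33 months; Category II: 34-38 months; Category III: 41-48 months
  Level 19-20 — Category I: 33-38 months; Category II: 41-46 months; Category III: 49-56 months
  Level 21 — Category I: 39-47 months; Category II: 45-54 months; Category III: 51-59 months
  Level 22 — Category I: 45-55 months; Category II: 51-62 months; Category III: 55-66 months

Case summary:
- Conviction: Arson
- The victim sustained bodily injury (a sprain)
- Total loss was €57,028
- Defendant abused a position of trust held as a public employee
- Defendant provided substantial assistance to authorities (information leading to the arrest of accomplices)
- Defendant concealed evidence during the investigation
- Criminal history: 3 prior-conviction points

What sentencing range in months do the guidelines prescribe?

45-55 months

Base offense level for arson: 17.
§1 applies: 17 + 2 = 19.
§4 applies: 19 + 2 = 21.
§5 applies: 21 − 3 = 18.
§6 applies (level before this adjustment is 18 ≥ 8, so +2): 18 + 2 = 20.
§7 applies (level before this adjustment is 20 ≥ 14, so +3): 20 + 3 = 23.
Level 23 exceeds the maximum of 22; capped at 22.
Final offense level: 22.
Criminal history: 3 prior points → Category I (0-3).
Level 22 falls in the 22 band.
Grid: Level 22 × Category I = 45-55 months.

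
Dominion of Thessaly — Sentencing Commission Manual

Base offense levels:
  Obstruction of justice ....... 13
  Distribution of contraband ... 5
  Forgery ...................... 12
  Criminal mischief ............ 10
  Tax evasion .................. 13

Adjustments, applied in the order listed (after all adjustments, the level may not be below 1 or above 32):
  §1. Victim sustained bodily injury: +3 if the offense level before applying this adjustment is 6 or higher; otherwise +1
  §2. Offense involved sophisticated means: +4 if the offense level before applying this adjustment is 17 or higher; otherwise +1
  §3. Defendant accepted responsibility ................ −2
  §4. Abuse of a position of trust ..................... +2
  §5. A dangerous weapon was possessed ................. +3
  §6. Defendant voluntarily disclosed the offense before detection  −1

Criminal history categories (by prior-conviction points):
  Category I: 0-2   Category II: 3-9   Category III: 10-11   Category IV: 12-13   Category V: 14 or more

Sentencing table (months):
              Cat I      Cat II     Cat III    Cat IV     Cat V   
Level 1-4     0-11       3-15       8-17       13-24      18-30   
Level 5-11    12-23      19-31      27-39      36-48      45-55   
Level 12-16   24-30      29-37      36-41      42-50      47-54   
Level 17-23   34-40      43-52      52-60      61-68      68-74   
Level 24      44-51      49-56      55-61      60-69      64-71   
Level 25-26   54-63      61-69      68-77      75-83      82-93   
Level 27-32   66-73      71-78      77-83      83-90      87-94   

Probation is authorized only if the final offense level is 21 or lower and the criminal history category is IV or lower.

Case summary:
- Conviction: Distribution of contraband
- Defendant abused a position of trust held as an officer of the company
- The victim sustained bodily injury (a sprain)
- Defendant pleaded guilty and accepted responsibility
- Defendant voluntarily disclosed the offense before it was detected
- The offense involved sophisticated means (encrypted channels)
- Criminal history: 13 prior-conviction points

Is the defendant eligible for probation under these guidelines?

Base offense level for distribution of contraband: 5.
§1 applies (level before this adjustment is 5 < 6, so +1): 5 + 1 = 6.
§2 applies (level before this adjustment is 6 < 17, so +1): 6 + 1 = 7.
§3 applies: 7 − 2 = 5.
§4 applies: 5 + 2 = 7.
§5 does not apply.
§6 applies: 7 − 1 = 6.
Final offense level: 6.
Criminal history: 13 prior points → Category IV (12-13).
Level 6 falls in the 5-11 band.
Grid: Level 5-11 × Category IV = 36-48 months.
Probation check: level 6 ≤ 21 and category IV ≤ IV → eligible.

Yes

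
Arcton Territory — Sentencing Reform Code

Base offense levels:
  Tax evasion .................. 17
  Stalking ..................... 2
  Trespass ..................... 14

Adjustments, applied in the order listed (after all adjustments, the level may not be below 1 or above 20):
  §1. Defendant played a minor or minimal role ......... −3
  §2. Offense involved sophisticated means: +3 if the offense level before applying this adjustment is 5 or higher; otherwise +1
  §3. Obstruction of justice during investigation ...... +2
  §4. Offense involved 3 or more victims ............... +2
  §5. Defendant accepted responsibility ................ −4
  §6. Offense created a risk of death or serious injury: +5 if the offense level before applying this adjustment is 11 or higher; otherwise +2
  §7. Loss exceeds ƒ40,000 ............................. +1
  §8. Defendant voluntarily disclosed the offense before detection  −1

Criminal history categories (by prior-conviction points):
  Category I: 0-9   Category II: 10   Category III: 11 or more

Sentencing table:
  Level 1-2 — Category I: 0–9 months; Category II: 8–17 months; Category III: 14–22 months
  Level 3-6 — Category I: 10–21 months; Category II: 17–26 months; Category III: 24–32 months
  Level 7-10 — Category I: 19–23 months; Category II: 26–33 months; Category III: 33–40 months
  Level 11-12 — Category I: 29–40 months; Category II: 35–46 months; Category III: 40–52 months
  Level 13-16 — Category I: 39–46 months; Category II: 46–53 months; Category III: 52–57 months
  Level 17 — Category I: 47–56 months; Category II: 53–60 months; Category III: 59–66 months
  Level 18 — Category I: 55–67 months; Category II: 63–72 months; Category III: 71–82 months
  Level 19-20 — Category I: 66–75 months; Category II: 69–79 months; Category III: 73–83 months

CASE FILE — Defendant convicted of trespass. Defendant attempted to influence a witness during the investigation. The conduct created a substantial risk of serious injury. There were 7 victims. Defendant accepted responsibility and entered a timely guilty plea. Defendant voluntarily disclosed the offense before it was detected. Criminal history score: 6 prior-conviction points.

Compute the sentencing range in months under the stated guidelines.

Base offense level for trespass: 14.
§1 does not apply.
§3 applies: 14 + 2 = 16.
§4 applies: 16 + 2 = 18.
§5 applies: 18 − 4 = 14.
§6 applies (level before this adjustment is 14 ≥ 11, so +5): 14 + 5 = 19.
§7 does not apply.
§8 applies: 19 − 1 = 18.
Final offense level: 18.
Criminal history: 6 prior points → Category I (0-9).
Level 18 falls in the 18 band.
Grid: Level 18 × Category I = 55-67 months.

55-67 months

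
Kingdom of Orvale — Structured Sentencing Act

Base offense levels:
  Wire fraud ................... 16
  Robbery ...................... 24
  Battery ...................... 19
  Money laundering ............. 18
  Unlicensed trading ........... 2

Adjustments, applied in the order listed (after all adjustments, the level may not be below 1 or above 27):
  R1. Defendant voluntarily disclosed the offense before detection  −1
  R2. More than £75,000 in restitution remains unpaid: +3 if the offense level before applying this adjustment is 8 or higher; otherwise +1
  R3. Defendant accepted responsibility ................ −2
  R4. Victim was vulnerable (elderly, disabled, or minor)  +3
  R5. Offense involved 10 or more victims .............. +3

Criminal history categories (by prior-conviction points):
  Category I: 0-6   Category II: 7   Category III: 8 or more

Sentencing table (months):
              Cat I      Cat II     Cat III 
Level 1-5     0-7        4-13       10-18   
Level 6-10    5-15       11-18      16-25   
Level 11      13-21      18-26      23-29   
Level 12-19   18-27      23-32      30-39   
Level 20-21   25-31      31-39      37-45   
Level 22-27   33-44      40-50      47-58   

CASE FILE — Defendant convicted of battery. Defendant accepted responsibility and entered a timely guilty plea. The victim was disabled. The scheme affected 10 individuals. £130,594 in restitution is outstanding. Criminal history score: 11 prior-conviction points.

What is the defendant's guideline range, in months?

Base offense level for battery: 19.
R1 does not apply.
R2 applies (level before this adjustment is 19 ≥ 8, so +3): 19 + 3 = 22.
R3 applies: 22 − 2 = 20.
R4 applies: 20 + 3 = 23.
R5 applies: 23 + 3 = 26.
Final offense level: 26.
Criminal history: 11 prior points → Category III (8+).
Level 26 falls in the 22-27 band.
Grid: Level 22-27 × Category III = 47-58 months.

47-58 months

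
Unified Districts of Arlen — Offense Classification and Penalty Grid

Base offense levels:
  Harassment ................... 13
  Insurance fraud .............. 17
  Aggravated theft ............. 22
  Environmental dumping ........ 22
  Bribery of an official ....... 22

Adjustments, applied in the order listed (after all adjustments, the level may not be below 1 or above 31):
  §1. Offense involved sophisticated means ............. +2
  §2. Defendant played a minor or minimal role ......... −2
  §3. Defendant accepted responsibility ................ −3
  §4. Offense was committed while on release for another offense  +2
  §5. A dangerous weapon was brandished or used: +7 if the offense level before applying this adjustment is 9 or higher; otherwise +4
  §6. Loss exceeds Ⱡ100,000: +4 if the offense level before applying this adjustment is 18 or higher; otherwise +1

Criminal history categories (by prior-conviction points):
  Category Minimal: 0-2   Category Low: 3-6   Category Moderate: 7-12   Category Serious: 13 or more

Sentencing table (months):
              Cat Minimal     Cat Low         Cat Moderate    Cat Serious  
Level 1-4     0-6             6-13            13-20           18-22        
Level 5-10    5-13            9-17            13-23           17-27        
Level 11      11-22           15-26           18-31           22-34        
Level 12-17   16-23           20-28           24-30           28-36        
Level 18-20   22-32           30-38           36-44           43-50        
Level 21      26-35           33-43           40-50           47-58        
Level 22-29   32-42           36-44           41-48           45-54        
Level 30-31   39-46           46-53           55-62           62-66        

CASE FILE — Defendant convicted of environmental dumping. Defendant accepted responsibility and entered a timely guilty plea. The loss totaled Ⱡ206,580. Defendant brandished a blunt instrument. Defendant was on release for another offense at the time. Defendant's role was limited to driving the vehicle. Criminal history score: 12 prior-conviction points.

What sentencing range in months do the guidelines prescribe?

55-62 months

Base offense level for environmental dumping: 22.
§1 does not apply.
§2 applies: 22 − 2 = 20.
§3 applies: 20 − 3 = 17.
§4 applies: 17 + 2 = 19.
§5 applies (level before this adjustment is 19 ≥ 9, so +7): 19 + 7 = 26.
§6 applies (level before this adjustment is 26 ≥ 18, so +4): 26 + 4 = 30.
Final offense level: 30.
Criminal history: 12 prior points → Category Moderate (7-12).
Level 30 falls in the 30-31 band.
Grid: Level 30-31 × Category Moderate = 55-62 months.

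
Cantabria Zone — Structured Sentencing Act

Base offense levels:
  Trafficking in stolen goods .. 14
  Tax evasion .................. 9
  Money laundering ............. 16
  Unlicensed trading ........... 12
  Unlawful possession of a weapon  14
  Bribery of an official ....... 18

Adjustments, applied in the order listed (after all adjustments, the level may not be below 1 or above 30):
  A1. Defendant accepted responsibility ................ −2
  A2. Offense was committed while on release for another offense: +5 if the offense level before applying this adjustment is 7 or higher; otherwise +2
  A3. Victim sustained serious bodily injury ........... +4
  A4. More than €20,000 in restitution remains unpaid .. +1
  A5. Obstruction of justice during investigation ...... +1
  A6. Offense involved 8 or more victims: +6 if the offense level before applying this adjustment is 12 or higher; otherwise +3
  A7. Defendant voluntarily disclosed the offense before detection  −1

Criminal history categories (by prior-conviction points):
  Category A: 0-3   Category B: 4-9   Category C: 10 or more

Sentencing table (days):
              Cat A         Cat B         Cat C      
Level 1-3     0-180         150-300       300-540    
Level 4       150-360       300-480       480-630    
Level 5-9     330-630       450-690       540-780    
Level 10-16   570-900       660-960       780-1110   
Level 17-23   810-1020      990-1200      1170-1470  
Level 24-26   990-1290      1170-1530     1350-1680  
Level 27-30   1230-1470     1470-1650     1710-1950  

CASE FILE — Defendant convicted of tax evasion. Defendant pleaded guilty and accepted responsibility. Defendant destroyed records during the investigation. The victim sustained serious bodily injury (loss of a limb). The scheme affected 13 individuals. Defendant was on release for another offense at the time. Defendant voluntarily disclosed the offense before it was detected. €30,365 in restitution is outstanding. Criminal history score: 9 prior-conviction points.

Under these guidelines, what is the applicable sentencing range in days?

Base offense level for tax evasion: 9.
A1 applies: 9 − 2 = 7.
A2 applies (level before this adjustment is 7 ≥ 7, so +5): 7 + 5 = 12.
A3 applies: 12 + 4 = 16.
A4 applies: 16 + 1 = 17.
A5 applies: 17 + 1 = 18.
A6 applies (level before this adjustment is 18 ≥ 12, so +6): 18 + 6 = 24.
A7 applies: 24 − 1 = 23.
Final offense level: 23.
Criminal history: 9 prior points → Category B (4-9).
Level 23 falls in the 17-23 band.
Grid: Level 17-23 × Category B = 990-1200 days.

990-1200 days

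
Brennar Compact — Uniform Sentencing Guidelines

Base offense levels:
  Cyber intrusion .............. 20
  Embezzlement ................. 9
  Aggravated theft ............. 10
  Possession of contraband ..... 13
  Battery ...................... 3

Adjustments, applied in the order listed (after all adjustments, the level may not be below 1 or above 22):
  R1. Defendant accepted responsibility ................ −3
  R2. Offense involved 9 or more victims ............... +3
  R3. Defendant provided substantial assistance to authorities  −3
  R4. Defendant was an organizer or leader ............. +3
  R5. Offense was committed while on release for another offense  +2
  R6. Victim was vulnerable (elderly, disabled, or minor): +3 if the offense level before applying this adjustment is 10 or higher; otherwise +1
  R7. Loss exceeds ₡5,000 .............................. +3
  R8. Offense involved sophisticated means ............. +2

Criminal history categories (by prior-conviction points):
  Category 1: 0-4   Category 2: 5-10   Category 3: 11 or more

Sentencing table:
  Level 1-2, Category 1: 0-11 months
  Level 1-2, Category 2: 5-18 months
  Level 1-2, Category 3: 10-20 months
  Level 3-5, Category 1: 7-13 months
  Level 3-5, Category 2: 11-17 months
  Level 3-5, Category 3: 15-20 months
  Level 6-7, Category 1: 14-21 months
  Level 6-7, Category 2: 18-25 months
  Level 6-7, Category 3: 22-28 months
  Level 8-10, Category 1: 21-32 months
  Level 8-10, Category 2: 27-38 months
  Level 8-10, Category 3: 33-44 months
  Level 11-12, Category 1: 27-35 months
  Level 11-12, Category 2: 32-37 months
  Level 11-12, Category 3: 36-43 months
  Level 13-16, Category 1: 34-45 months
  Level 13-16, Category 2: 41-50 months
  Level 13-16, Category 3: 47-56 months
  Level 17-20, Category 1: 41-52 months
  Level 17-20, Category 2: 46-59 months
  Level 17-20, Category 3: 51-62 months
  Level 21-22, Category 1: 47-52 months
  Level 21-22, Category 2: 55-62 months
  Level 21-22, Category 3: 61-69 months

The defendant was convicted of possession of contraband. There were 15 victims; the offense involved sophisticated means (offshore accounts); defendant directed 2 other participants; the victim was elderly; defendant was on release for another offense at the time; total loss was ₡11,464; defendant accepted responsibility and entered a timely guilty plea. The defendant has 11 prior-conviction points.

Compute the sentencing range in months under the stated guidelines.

61-69 months

Base offense level for possession of contraband: 13.
R1 applies: 13 − 3 = 10.
R2 applies: 10 + 3 = 13.
R3 does not apply.
R4 applies: 13 + 3 = 16.
R5 applies: 16 + 2 = 18.
R6 applies (level before this adjustment is 18 ≥ 10, so +3): 18 + 3 = 21.
R7 applies: 21 + 3 = 24.
R8 applies: 24 + 2 = 26.
Level 26 exceeds the maximum of 22; capped at 22.
Final offense level: 22.
Criminal history: 11 prior points → Category 3 (11+).
Level 22 falls in the 21-22 band.
Grid: Level 21-22 × Category 3 = 61-69 months.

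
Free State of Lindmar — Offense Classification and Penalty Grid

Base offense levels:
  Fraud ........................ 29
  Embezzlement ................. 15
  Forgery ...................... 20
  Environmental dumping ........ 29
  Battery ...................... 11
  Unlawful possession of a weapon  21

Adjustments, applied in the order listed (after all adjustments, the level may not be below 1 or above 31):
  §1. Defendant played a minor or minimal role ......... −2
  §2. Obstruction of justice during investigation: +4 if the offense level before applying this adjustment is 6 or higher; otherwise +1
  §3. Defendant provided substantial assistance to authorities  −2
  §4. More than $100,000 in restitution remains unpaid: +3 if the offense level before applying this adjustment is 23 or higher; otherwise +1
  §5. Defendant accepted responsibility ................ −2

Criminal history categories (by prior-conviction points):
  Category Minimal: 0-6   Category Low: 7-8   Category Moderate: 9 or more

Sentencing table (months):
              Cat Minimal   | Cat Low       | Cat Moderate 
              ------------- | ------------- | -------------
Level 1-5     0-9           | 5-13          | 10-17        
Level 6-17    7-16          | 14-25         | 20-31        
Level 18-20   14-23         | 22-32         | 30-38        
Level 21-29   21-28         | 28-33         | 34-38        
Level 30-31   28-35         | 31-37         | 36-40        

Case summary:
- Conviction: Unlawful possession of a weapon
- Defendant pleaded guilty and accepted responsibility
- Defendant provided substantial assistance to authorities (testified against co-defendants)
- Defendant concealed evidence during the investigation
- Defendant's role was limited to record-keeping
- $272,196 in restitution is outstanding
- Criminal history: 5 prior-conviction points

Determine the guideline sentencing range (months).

14-23 months

Base offense level for unlawful possession of a weapon: 21.
§1 applies: 21 − 2 = 19.
§2 applies (level before this adjustment is 19 ≥ 6, so +4): 19 + 4 = 23.
§3 applies: 23 − 2 = 21.
§4 applies (level before this adjustment is 21 < 23, so +1): 21 + 1 = 22.
§5 applies: 22 − 2 = 20.
Final offense level: 20.
Criminal history: 5 prior points → Category Minimal (0-6).
Level 20 falls in the 18-20 band.
Grid: Level 18-20 × Category Minimal = 14-23 months.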